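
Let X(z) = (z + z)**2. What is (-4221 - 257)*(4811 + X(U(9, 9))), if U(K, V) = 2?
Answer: -21615306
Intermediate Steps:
X(z) = 4*z**2 (X(z) = (2*z)**2 = 4*z**2)
(-4221 - 257)*(4811 + X(U(9, 9))) = (-4221 - 257)*(4811 + 4*2**2) = -4478*(4811 + 4*4) = -4478*(4811 + 16) = -4478*4827 = -21615306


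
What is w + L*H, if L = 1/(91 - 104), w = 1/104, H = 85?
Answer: -679/104 ≈ -6.5288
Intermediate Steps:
w = 1/104 ≈ 0.0096154
L = -1/13 (L = 1/(-13) = -1/13 ≈ -0.076923)
w + L*H = 1/104 - 1/13*85 = 1/104 - 85/13 = -679/104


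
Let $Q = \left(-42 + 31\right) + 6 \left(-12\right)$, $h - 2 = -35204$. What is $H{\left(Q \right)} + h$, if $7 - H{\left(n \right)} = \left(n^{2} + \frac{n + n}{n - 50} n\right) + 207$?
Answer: $- \frac{5610925}{133} \approx -42187.0$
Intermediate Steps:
$h = -35202$ ($h = 2 - 35204 = -35202$)
$Q = -83$ ($Q = -11 - 72 = -83$)
$H{\left(n \right)} = -200 - n^{2} - \frac{2 n^{2}}{-50 + n}$ ($H{\left(n \right)} = 7 - \left(\left(n^{2} + \frac{n + n}{n - 50} n\right) + 207\right) = 7 - \left(\left(n^{2} + \frac{2 n}{-50 + n} n\right) + 207\right) = 7 - \left(\left(n^{2} + \frac{2 n^{2}}{-50 + n}\right) + 207\right) = 7 - \left(207 + n^{2} + \frac{2 n^{2}}{-50 + n}\right) = -200 - n^{2} - \frac{2 n^{2}}{-50 + n}$)
$H{\left(Q \right)} + h = \frac{10000 - \left(-83\right)^{3} - -16600 + 48 \left(-83\right)^{2}}{-50 - 83} - 35202 = \frac{10000 - -571787 + 16600 + 48 \cdot 6889}{-133} - 35202 = - \frac{10000 + 571787 + 16600 + 330672}{133} - 35202 = \left(- \frac{1}{133}\right) 929059 - 35202 = - \frac{929059}{133} - 35202 = - \frac{5610925}{133}$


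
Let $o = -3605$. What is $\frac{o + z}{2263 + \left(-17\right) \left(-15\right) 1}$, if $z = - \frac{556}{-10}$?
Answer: $- \frac{17747}{12590} \approx -1.4096$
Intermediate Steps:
$z = \frac{278}{5}$ ($z = \left(-556\right) \left(- \frac{1}{10}\right) = \frac{278}{5} \approx 55.6$)
$\frac{o + z}{2263 + \left(-17\right) \left(-15\right) 1} = \frac{-3605 + \frac{278}{5}}{2263 + \left(-17\right) \left(-15\right) 1} = - \frac{17747}{5 \left(2263 + 255 \cdot 1\right)} = - \frac{17747}{5 \left(2263 + 255\right)} = - \frac{17747}{5 \cdot 2518} = \left(- \frac{17747}{5}\right) \frac{1}{2518} = - \frac{17747}{12590}$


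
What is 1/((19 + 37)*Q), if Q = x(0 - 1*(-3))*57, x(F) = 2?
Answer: 1/6384 ≈ 0.00015664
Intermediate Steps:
Q = 114 (Q = 2*57 = 114)
1/((19 + 37)*Q) = 1/((19 + 37)*114) = 1/(56*114) = 1/6384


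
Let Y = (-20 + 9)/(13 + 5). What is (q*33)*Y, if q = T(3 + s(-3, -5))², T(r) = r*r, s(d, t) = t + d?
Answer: -75625/6 ≈ -12604.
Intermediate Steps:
s(d, t) = d + t
Y = -11/18 ≈ -0.61111
T(r) = r²
q = 625 (q = ((3 + (-3 - 5))²)² = ((3 - 8)²)² = ((-5)²)² = 25² = 625)
(q*33)*Y = (625*33)*(-11/18) = 20625*(-11/18) = -75625/6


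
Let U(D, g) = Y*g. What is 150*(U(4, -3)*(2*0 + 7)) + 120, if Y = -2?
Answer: 6420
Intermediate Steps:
U(D, g) = -2*g
150*(U(4, -3)*(2*0 + 7)) + 120 = 150*((-2*(-3))*(2*0 + 7)) + 120 = 150*(6*(0 + 7)) + 120 = 150*(6*7) + 120 = 150*42 + 120 = 6300 + 120 = 6420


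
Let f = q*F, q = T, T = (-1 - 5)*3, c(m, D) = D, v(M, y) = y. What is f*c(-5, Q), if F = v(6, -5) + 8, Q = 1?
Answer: -54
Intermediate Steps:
F = 3 (F = -5 + 8 = 3)
T = -18 (T = -6*3 = -18)
q = -18
f = -54 (f = -18*3 = -54)
f*c(-5, Q) = -54*1 = -54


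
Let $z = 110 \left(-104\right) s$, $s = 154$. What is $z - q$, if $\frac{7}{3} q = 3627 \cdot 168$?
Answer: $-2022904$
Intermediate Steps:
$q = 261144$ ($q = \frac{3 \cdot 3627 \cdot 168}{7} = \frac{3}{7} \cdot 609336 = 261144$)
$z = -1761760$ ($z = 110 \left(-104\right) 154 = \left(-11440\right) 154 = -1761760$)
$z - q = -1761760 - 261144 = -2022904$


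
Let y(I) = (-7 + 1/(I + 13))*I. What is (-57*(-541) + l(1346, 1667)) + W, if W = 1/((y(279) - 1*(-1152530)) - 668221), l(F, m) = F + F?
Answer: 4722500337491/140848231 ≈ 33529.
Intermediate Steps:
l(F, m) = 2*F
y(I) = I*(-7 + 1/(13 + I)) (y(I) = (-7 + 1/(13 + I))*I = I*(-7 + 1/(13 + I)))
W = 292/140848231 (W = 1/((-1*279*(90 + 7*279)/(13 + 279) - 1*(-1152530)) - 668221) = 1/((-1*279*(90 + 1953)/292 + 1152530) - 668221) = 1/((-1*279*1/292*2043 + 1152530) - 668221) = 1/((-569997/292 + 1152530) - 668221) = 1/(335968763/292 - 668221) = 1/(140848231/292) = 292/140848231 ≈ 2.0732e-6)
(-57*(-541) + l(1346, 1667)) + W = (-57*(-541) + 2*1346) + 292/140848231 = (30837 + 2692) + 292/140848231 = 33529 + 292/140848231 = 4722500337491/140848231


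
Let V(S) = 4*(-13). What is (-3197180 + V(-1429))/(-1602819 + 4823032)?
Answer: -3197232/3220213 ≈ -0.99286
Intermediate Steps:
V(S) = -52
(-3197180 + V(-1429))/(-1602819 + 4823032) = (-3197180 - 52)/(-1602819 + 4823032) = -3197232/3220213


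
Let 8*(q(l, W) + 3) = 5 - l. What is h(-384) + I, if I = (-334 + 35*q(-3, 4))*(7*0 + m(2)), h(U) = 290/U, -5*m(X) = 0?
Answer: -145/192 ≈ -0.75521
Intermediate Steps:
q(l, W) = -19/8 - l/8 (q(l, W) = -3 + (5 - l)/8 = -3 + (5/8 - l/8) = -19/8 - l/8)
m(X) = 0 (m(X) = -⅕*0 = 0)
I = 0 (I = (-334 + 35*(-19/8 - ⅛*(-3)))*(7*0 + 0) = (-334 + 35*(-19/8 + 3/8))*(0 + 0) = (-334 + 35*(-2))*0 = (-334 - 70)*0 = -404*0 = 0)
h(-384) + I = 290/(-384) + 0 = 290*(-1/384) + 0 = -145/192 + 0 = -145/192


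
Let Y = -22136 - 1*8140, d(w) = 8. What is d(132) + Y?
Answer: -30268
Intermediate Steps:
Y = -30276 (Y = -22136 - 8140 = -30276)
d(132) + Y = 8 - 30276 = -30268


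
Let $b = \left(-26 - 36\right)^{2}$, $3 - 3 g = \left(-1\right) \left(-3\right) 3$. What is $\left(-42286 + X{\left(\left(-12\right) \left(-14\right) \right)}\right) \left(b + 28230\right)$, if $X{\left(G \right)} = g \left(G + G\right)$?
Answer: $-1377834892$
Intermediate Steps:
$g = -2$ ($g = 1 - \frac{\left(-1\right) \left(-3\right) 3}{3} = 1 - \frac{3 \cdot 3}{3} = 1 - 3 = -2$)
$b = 3844$ ($b = \left(-62\right)^{2} = 3844$)
$X{\left(G \right)} = - 4 G$ ($X{\left(G \right)} = - 2 \left(G + G\right) = - 2 \cdot 2 G = - 4 G$)
$\left(-42286 + X{\left(\left(-12\right) \left(-14\right) \right)}\right) \left(b + 28230\right) = \left(-42286 - 4 \left(\left(-12\right) \left(-14\right)\right)\right) \left(3844 + 28230\right) = \left(-42286 - 672\right) 32074 = \left(-42958\right) 32074 = -1377834892$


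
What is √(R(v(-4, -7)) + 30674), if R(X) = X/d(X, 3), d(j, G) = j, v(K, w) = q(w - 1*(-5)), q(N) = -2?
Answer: 5*√1227 ≈ 175.14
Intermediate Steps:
v(K, w) = -2
R(X) = 1 (R(X) = X/X = 1)
√(R(v(-4, -7)) + 30674) = √(1 + 30674) = √30675 = 5*√1227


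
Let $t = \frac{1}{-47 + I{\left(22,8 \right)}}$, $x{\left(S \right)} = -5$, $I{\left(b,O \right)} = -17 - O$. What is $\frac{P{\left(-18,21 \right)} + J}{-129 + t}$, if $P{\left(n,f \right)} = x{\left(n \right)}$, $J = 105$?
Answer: $- \frac{7200}{9289} \approx -0.77511$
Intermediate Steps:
$P{\left(n,f \right)} = -5$
$t = - \frac{1}{72}$ ($t = \frac{1}{-47 - 25} = \frac{1}{-72} = - \frac{1}{72} \approx -0.013889$)
$\frac{P{\left(-18,21 \right)} + J}{-129 + t} = \frac{-5 + 105}{-129 - \frac{1}{72}} = \frac{100}{- \frac{9289}{72}} = 100 \left(- \frac{72}{9289}\right) = - \frac{7200}{9289}$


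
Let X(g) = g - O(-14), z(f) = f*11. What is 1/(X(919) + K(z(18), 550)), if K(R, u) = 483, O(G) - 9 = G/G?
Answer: 1/1392 ≈ 0.00071839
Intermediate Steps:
z(f) = 11*f
O(G) = 10 (O(G) = 9 + G/G = 9 + 1 = 10)
X(g) = -10 + g (X(g) = g - 1*10 = g - 10 = -10 + g)
1/(X(919) + K(z(18), 550)) = 1/((-10 + 919) + 483) = 1/(909 + 483) = 1/1392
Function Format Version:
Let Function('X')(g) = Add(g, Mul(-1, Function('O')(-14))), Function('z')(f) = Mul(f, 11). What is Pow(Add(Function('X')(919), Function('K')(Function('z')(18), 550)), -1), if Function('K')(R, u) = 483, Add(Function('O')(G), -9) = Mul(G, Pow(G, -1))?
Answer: Rational(1, 1392) ≈ 0.00071839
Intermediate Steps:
Function('z')(f) = Mul(11, f)
Function('O')(G) = 10 (Function('O')(G) = Add(9, Mul(G, Pow(G, -1))) = Add(9, 1) = 10)
Function('X')(g) = Add(-10, g) (Function('X')(g) = Add(g, Mul(-1, 10)) = Add(g, -10) = Add(-10, g))
Pow(Add(Function('X')(919), Function('K')(Function('z')(18), 550)), -1) = Pow(Add(Add(-10, 919), 483), -1) = Pow(Add(909, 483), -1) = Pow(1392, -1) = Rational(1, 1392)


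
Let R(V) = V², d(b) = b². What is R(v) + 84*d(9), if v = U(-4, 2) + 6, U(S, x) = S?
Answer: 6808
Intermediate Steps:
v = 2 (v = -4 + 6 = 2)
R(v) + 84*d(9) = 2² + 84*9² = 4 + 84*81 = 4 + 6804 = 6808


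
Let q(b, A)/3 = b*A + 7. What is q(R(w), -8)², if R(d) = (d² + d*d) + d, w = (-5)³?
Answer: 557977626441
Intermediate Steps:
w = -125
R(d) = d + 2*d² (R(d) = (d² + d²) + d = 2*d² + d = d + 2*d²)
q(b, A) = 21 + 3*A*b (q(b, A) = 3*(b*A + 7) = 3*(A*b + 7) = 3*(7 + A*b) = 21 + 3*A*b)
q(R(w), -8)² = (21 + 3*(-8)*(-125*(1 + 2*(-125))))² = (21 + 3*(-8)*(-125*(1 - 250)))² = (21 + 3*(-8)*(-125*(-249)))² = (21 + 3*(-8)*31125)² = (21 - 747000)² = (-746979)² = 557977626441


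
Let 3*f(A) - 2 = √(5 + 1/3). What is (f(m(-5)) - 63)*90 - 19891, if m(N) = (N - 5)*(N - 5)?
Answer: -25501 + 40*√3 ≈ -25432.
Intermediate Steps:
m(N) = (-5 + N)² (m(N) = (-5 + N)*(-5 + N) = (-5 + N)²)
f(A) = ⅔ + 4*√3/9 (f(A) = ⅔ + √(5 + 1/3)/3 = ⅔ + √(5 + ⅓)/3 = ⅔ + √(16/3)/3 = ⅔ + (4*√3/3)/3 = ⅔ + 4*√3/9)
(f(m(-5)) - 63)*90 - 19891 = ((⅔ + 4*√3/9) - 63)*90 - 19891 = (-187/3 + 4*√3/9)*90 - 19891 = (-5610 + 40*√3) - 19891 = -25501 + 40*√3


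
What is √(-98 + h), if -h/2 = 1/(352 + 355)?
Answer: 2*I*√12246654/707 ≈ 9.8996*I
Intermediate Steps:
h = -2/707 (h = -2/(352 + 355) = -2/707 ≈ -0.0028289)
√(-98 + h) = √(-98 - 2/707) = √(-69288/707) = 2*I*√12246654/707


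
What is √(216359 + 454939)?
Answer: √671298 ≈ 819.33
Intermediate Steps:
√(216359 + 454939) = √671298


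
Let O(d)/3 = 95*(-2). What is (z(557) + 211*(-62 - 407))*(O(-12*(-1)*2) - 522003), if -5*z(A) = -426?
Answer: 258343891437/5 ≈ 5.1669e+10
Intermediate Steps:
z(A) = 426/5 (z(A) = -⅕*(-426) = 426/5)
O(d) = -570 (O(d) = 3*(95*(-2)) = 3*(-190) = -570)
(z(557) + 211*(-62 - 407))*(O(-12*(-1)*2) - 522003) = (426/5 + 211*(-62 - 407))*(-570 - 522003) = (426/5 + 211*(-469))*(-522573) = (426/5 - 98959)*(-522573) = -494369/5*(-522573) = 258343891437/5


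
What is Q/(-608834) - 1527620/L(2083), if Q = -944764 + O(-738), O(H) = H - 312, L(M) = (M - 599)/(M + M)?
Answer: -484332212239413/112938707 ≈ -4.2884e+6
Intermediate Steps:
L(M) = (-599 + M)/(2*M) (L(M) = (-599 + M)/((2*M)) = (-599 + M)*(1/(2*M)) = (-599 + M)/(2*M))
O(H) = -312 + H
Q = -945814 (Q = -944764 + (-312 - 738) = -944764 - 1050 = -945814)
Q/(-608834) - 1527620/L(2083) = -945814/(-608834) - 1527620*4166/(-599 + 2083) = -945814*(-1/608834) - 1527620/((½)*(1/2083)*1484) = 472907/304417 - 1527620/742/2083 = 472907/304417 - 1527620*2083/742 = 472907/304417 - 1591016230/371 = -484332212239413/112938707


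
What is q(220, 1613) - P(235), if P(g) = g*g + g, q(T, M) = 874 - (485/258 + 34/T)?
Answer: -387302104/7095 ≈ -54588.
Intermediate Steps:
q(T, M) = 225007/258 - 34/T (q(T, M) = 874 - (485*(1/258) + 34/T) = 874 - (485/258 + 34/T) = 874 + (-485/258 - 34/T) = 225007/258 - 34/T)
P(g) = g + g² (P(g) = g² + g = g + g²)
q(220, 1613) - P(235) = (225007/258 - 34/220) - 235*(1 + 235) = (225007/258 - 34*1/220) - 235*236 = (225007/258 - 17/110) - 1*55460 = 6186596/7095 - 55460 = -387302104/7095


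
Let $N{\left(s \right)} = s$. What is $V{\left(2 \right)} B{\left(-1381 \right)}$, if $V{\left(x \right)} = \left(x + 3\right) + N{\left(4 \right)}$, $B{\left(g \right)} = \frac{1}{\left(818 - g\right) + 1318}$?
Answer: $\frac{9}{3517} \approx 0.002559$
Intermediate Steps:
$B{\left(g \right)} = \frac{1}{2136 - g}$
$V{\left(x \right)} = 7 + x$ ($V{\left(x \right)} = \left(x + 3\right) + 4 = \left(3 + x\right) + 4 = 7 + x$)
$V{\left(2 \right)} B{\left(-1381 \right)} = \left(7 + 2\right) \left(- \frac{1}{-2136 - 1381}\right) = 9 \left(- \frac{1}{-3517}\right) = 9 \left(\left(-1\right) \left(- \frac{1}{3517}\right)\right) = 9 \cdot \frac{1}{3517} = \frac{9}{3517}$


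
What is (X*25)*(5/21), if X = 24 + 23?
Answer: 5875/21 ≈ 279.76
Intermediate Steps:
X = 47
(X*25)*(5/21) = (47*25)*(5/21) = 1175*(5*(1/21)) = 1175*(5/21) = 5875/21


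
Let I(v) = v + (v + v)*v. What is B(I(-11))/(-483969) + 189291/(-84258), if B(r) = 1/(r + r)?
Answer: -1175674194071/523321003359 ≈ -2.2466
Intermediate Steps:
I(v) = v + 2*v² (I(v) = v + (2*v)*v = v + 2*v²)
B(r) = 1/(2*r)
B(I(-11))/(-483969) + 189291/(-84258) = (1/(2*((-11*(1 + 2*(-11))))))/(-483969) + 189291/(-84258) = (1/(2*((-11*(1 - 22)))))*(-1/483969) + 189291*(-1/84258) = (1/(2*((-11*(-21)))))*(-1/483969) - 63097/28086 = ((½)/231)*(-1/483969) - 63097/28086 = ((½)*(1/231))*(-1/483969) - 63097/28086 = (1/462)*(-1/483969) - 63097/28086 = -1/223593678 - 63097/28086 = -1175674194071/523321003359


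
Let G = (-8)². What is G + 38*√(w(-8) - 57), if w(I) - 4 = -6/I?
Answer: 64 + 19*I*√209 ≈ 64.0 + 274.68*I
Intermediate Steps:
w(I) = 4 - 6/I
G = 64
G + 38*√(w(-8) - 57) = 64 + 38*√((4 - 6/(-8)) - 57) = 64 + 38*√((4 - 6*(-⅛)) - 57) = 64 + 38*√((4 + ¾) - 57) = 64 + 38*√(19/4 - 57) = 64 + 38*√(-209/4) = 64 + 38*(I*√209/2) = 64 + 19*I*√209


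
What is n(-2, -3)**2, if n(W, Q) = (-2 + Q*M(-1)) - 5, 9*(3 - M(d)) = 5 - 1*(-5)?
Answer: 1444/9 ≈ 160.44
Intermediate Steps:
M(d) = 17/9 (M(d) = 3 - (5 - 1*(-5))/9 = 3 - (5 + 5)/9 = 3 - 1/9*10 = 3 - 10/9 = 17/9)
n(W, Q) = -7 + 17*Q/9 (n(W, Q) = (-2 + Q*(17/9)) - 5 = (-2 + 17*Q/9) - 5 = -7 + 17*Q/9)
n(-2, -3)**2 = (-7 + (17/9)*(-3))**2 = (-7 - 17/3)**2 = (-38/3)**2 = 1444/9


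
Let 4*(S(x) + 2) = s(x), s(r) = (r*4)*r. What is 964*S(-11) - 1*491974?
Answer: -377258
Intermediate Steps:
s(r) = 4*r² (s(r) = (4*r)*r = 4*r²)
S(x) = -2 + x² (S(x) = -2 + (4*x²)/4 = -2 + x²)
964*S(-11) - 1*491974 = 964*(-2 + (-11)²) - 1*491974 = 964*(-2 + 121) - 491974 = 964*119 - 491974 = 114716 - 491974 = -377258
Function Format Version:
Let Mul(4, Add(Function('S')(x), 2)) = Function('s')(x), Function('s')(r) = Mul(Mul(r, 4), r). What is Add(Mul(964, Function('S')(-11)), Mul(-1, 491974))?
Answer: -377258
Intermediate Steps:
Function('s')(r) = Mul(4, Pow(r, 2)) (Function('s')(r) = Mul(Mul(4, r), r) = Mul(4, Pow(r, 2)))
Function('S')(x) = Add(-2, Pow(x, 2)) (Function('S')(x) = Add(-2, Mul(Rational(1, 4), Mul(4, Pow(x, 2)))) = Add(-2, Pow(x, 2)))
Add(Mul(964, Function('S')(-11)), Mul(-1, 491974)) = Add(Mul(964, Add(-2, Pow(-11, 2))), Mul(-1, 491974)) = Add(Mul(964, Add(-2, 121)), -491974) = Add(Mul(964, 119), -491974) = Add(114716, -491974) = -377258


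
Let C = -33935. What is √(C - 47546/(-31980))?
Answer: I*√8676124063230/15990 ≈ 184.21*I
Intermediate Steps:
√(C - 47546/(-31980)) = √(-33935 - 47546/(-31980)) = √(-33935 - 47546*(-1/31980)) = √(-33935 + 23773/15990) = √(-542596877/15990) = I*√8676124063230/15990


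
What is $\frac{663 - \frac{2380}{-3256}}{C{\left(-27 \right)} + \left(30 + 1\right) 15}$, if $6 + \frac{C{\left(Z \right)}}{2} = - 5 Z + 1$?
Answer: $\frac{540277}{590150} \approx 0.91549$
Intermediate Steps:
$C{\left(Z \right)} = -10 - 10 Z$ ($C{\left(Z \right)} = -12 + 2 \left(- 5 Z + 1\right) = -12 + 2 \left(1 - 5 Z\right) = -12 - \left(-2 + 10 Z\right) = -10 - 10 Z$)
$\frac{663 - \frac{2380}{-3256}}{C{\left(-27 \right)} + \left(30 + 1\right) 15} = \frac{663 - \frac{2380}{-3256}}{\left(-10 - -270\right) + \left(30 + 1\right) 15} = \frac{663 - - \frac{595}{814}}{\left(-10 + 270\right) + 31 \cdot 15} = \frac{663 + \frac{595}{814}}{260 + 465} = \frac{540277}{814 \cdot 725} = \frac{540277}{814} \cdot \frac{1}{725} = \frac{540277}{590150}$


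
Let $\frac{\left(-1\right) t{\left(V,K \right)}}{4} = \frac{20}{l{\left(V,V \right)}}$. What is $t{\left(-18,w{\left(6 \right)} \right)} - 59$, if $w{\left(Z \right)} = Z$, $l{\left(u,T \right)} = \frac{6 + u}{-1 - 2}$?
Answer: $-79$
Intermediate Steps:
$l{\left(u,T \right)} = -2 - \frac{u}{3}$ ($l{\left(u,T \right)} = \frac{6 + u}{-3} = \left(6 + u\right) \left(- \frac{1}{3}\right) = -2 - \frac{u}{3}$)
$t{\left(V,K \right)} = - \frac{80}{-2 - \frac{V}{3}}$ ($t{\left(V,K \right)} = - 4 \frac{20}{-2 - \frac{V}{3}} = - \frac{80}{-2 - \frac{V}{3}}$)
$t{\left(-18,w{\left(6 \right)} \right)} - 59 = \frac{240}{6 - 18} - 59 = \frac{240}{-12} - 59 = 240 \left(- \frac{1}{12}\right) - 59 = -20 - 59 = -79$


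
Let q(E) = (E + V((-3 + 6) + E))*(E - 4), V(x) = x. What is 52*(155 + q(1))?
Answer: 7280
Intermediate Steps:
q(E) = (-4 + E)*(3 + 2*E) (q(E) = (E + ((-3 + 6) + E))*(E - 4) = (E + (3 + E))*(-4 + E) = (3 + 2*E)*(-4 + E) = (-4 + E)*(3 + 2*E))
52*(155 + q(1)) = 52*(155 + (-12 - 5*1 + 2*1**2)) = 52*(155 + (-12 - 5 + 2*1)) = 52*(155 + (-12 - 5 + 2)) = 52*(155 - 15) = 52*140 = 7280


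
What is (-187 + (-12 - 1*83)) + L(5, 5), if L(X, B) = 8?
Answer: -274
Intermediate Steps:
(-187 + (-12 - 1*83)) + L(5, 5) = (-187 + (-12 - 1*83)) + 8 = (-187 + (-12 - 83)) + 8 = (-187 - 95) + 8 = -282 + 8 = -274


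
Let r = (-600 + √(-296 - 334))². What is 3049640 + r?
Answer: 3409010 - 3600*I*√70 ≈ 3.409e+6 - 30120.0*I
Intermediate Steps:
r = (-600 + 3*I*√70)² (r = (-600 + √(-630))² = (-600 + 3*I*√70)² ≈ 3.5937e+5 - 30120.0*I)
3049640 + r = 3049640 + (359370 - 3600*I*√70) = 3409010 - 3600*I*√70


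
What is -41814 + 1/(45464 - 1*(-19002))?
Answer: -2695581323/64466 ≈ -41814.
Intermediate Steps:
-41814 + 1/(45464 - 1*(-19002)) = -41814 + 1/(45464 + 19002) = -41814 + 1/64466 = -2695581323/64466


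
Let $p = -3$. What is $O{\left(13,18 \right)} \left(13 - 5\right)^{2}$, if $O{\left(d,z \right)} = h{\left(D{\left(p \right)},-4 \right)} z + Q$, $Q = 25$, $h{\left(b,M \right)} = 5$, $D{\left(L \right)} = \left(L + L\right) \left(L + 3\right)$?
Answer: $7360$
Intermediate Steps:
$D{\left(L \right)} = 2 L \left(3 + L\right)$
$O{\left(d,z \right)} = 25 + 5 z$ ($O{\left(d,z \right)} = 5 z + 25 = 25 + 5 z$)
$O{\left(13,18 \right)} \left(13 - 5\right)^{2} = \left(25 + 5 \cdot 18\right) \left(13 - 5\right)^{2} = \left(25 + 90\right) 8^{2} = 115 \cdot 64 = 7360$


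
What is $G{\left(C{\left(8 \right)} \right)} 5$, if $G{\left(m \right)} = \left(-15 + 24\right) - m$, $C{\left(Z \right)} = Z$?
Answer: $5$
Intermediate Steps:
$G{\left(m \right)} = 9 - m$
$G{\left(C{\left(8 \right)} \right)} 5 = \left(9 - 8\right) 5 = 1 \cdot 5 = 5$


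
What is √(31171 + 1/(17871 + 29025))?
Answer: √4284521781027/11724 ≈ 176.55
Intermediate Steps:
√(31171 + 1/(17871 + 29025)) = √(31171 + 1/46896) = √(1461795217/46896) = √4284521781027/11724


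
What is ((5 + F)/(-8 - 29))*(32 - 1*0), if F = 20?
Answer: -800/37 ≈ -21.622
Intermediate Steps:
((5 + F)/(-8 - 29))*(32 - 1*0) = ((5 + 20)/(-8 - 29))*(32 - 1*0) = (25/(-37))*(32 + 0) = (25*(-1/37))*32 = -25/37*32 = -800/37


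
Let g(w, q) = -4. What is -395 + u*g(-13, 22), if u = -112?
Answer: 53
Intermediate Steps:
-395 + u*g(-13, 22) = -395 - 112*(-4) = -395 + 448 = 53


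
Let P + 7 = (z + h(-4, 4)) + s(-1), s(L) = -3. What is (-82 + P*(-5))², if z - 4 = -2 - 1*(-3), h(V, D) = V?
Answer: 1369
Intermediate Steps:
z = 5 (z = 4 + (-2 - 1*(-3)) = 4 + (-2 + 3) = 4 + 1 = 5)
P = -9 (P = -7 + ((5 - 4) - 3) = -7 + (1 - 3) = -7 - 2 = -9)
(-82 + P*(-5))² = (-82 - 9*(-5))² = (-82 + 45)² = (-37)² = 1369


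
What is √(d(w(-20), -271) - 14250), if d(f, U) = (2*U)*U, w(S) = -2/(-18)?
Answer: 2*√33158 ≈ 364.19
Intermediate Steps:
w(S) = ⅑ (w(S) = -2*(-1/18) = ⅑)
d(f, U) = 2*U²
√(d(w(-20), -271) - 14250) = √(2*(-271)² - 14250) = √(2*73441 - 14250) = √(146882 - 14250) = √132632 = 2*√33158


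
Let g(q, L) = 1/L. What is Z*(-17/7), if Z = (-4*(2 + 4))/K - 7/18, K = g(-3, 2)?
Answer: 14807/126 ≈ 117.52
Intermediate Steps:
K = ½ (K = 1/2 = ½ ≈ 0.50000)
Z = -871/18 (Z = (-4*(2 + 4))/(½) - 7/18 = -4*6*2 - 7*1/18 = -24*2 - 7/18 = -48 - 7/18 = -871/18 ≈ -48.389)
Z*(-17/7) = -(-14807)/(18*7) = -871/18*(-17/7) = 14807/126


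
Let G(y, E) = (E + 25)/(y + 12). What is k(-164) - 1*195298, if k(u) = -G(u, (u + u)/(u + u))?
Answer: -14842635/76 ≈ -1.9530e+5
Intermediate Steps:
G(y, E) = (25 + E)/(12 + y)
k(u) = -26/(12 + u) (k(u) = -(25 + (u + u)/(u + u))/(12 + u) = -(25 + (2*u)/((2*u)))/(12 + u) = -(25 + (2*u)*(1/(2*u)))/(12 + u) = -(25 + 1)/(12 + u) = -26/(12 + u))
k(-164) - 1*195298 = -26/(12 - 164) - 1*195298 = -26/(-152) - 195298 = -26*(-1/152) - 195298 = 13/76 - 195298 = -14842635/76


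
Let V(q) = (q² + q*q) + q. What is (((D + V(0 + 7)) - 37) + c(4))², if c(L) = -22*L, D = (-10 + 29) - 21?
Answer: 484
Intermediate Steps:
D = -2 (D = 19 - 21 = -2)
V(q) = q + 2*q² (V(q) = (q² + q²) + q = 2*q² + q = q + 2*q²)
(((D + V(0 + 7)) - 37) + c(4))² = (((-2 + (0 + 7)*(1 + 2*(0 + 7))) - 37) - 22*4)² = (((-2 + 7*(1 + 2*7)) - 37) - 88)² = (((-2 + 7*(1 + 14)) - 37) - 88)² = (((-2 + 7*15) - 37) - 88)² = (((-2 + 105) - 37) - 88)² = ((103 - 37) - 88)² = (66 - 88)² = (-22)² = 484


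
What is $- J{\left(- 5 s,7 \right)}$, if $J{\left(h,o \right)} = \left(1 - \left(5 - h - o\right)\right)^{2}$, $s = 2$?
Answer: $-49$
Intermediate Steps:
$J{\left(h,o \right)} = \left(-4 + h + o\right)^{2}$ ($J{\left(h,o \right)} = \left(1 - \left(5 - h - o\right)\right)^{2} = \left(1 + \left(-5 + h + o\right)\right)^{2} = \left(-4 + h + o\right)^{2}$)
$- J{\left(- 5 s,7 \right)} = - \left(-4 - 10 + 7\right)^{2} = - \left(-7\right)^{2} = \left(-1\right) 49 = -49$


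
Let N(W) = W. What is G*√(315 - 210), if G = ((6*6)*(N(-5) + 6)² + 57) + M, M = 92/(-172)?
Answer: 3976*√105/43 ≈ 947.49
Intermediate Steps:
M = -23/43 (M = 92*(-1/172) = -23/43 ≈ -0.53488)
G = 3976/43 (G = ((6*6)*(-5 + 6)² + 57) - 23/43 = (36*1² + 57) - 23/43 = (36*1 + 57) - 23/43 = (36 + 57) - 23/43 = 93 - 23/43 = 3976/43 ≈ 92.465)
G*√(315 - 210) = 3976*√(315 - 210)/43 = 3976*√105/43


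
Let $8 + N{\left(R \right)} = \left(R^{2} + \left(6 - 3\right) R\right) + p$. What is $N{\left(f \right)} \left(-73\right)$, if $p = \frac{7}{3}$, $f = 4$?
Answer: $- \frac{4891}{3} \approx -1630.3$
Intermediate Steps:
$p = \frac{7}{3}$ ($p = 7 \cdot \frac{1}{3} = \frac{7}{3} \approx 2.3333$)
$N{\left(R \right)} = - \frac{17}{3} + R^{2} + 3 R$ ($N{\left(R \right)} = -8 + \left(\left(R^{2} + \left(6 - 3\right) R\right) + \frac{7}{3}\right) = -8 + \left(\left(R^{2} + 3 R\right) + \frac{7}{3}\right) = -8 + \left(\frac{7}{3} + R^{2} + 3 R\right) = - \frac{17}{3} + R^{2} + 3 R$)
$N{\left(f \right)} \left(-73\right) = \left(- \frac{17}{3} + 4^{2} + 3 \cdot 4\right) \left(-73\right) = \left(- \frac{17}{3} + 16 + 12\right) \left(-73\right) = \frac{67}{3} \left(-73\right) = - \frac{4891}{3}$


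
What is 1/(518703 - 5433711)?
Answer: -1/4915008 ≈ -2.0346e-7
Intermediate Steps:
1/(518703 - 5433711) = 1/(-4915008) = -1/4915008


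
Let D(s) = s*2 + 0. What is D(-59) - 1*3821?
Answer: -3939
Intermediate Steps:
D(s) = 2*s (D(s) = 2*s + 0 = 2*s)
D(-59) - 1*3821 = 2*(-59) - 1*3821 = -118 - 3821 = -3939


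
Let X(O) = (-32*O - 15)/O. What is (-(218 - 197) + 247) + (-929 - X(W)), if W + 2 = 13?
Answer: -7366/11 ≈ -669.64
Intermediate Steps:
W = 11 (W = -2 + 13 = 11)
X(O) = (-15 - 32*O)/O
(-(218 - 197) + 247) + (-929 - X(W)) = (-(218 - 197) + 247) + (-929 - (-32 - 15/11)) = (-1*21 + 247) + (-929 - (-32 - 15*1/11)) = (-21 + 247) + (-929 - (-32 - 15/11)) = 226 + (-929 - 1*(-367/11)) = 226 + (-929 + 367/11) = 226 - 9852/11 = -7366/11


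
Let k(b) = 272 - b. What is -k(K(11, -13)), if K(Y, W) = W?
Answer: -285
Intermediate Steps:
-k(K(11, -13)) = -(272 - 1*(-13)) = -(272 + 13) = -1*285 = -285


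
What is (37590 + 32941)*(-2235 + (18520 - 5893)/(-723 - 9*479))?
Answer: -264811390209/1678 ≈ -1.5781e+8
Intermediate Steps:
(37590 + 32941)*(-2235 + (18520 - 5893)/(-723 - 9*479)) = 70531*(-2235 + 12627/(-723 - 4311)) = 70531*(-2235 + 12627/(-5034)) = 70531*(-2235 + 12627*(-1/5034)) = 70531*(-2235 - 4209/1678) = 70531*(-3754539/1678) = -264811390209/1678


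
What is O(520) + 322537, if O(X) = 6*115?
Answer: 323227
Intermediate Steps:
O(X) = 690
O(520) + 322537 = 690 + 322537 = 323227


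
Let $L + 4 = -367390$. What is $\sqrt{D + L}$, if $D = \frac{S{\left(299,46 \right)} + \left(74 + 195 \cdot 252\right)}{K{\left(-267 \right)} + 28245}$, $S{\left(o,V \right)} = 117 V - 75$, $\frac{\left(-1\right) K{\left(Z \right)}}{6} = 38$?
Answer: $\frac{i \sqrt{32042803750001}}{9339} \approx 606.13 i$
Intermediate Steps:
$L = -367394$ ($L = -4 - 367390 = -367394$)
$K{\left(Z \right)} = -228$ ($K{\left(Z \right)} = \left(-6\right) 38 = -228$)
$S{\left(o,V \right)} = -75 + 117 V$
$D = \frac{54521}{28017}$ ($D = \frac{\left(-75 + 117 \cdot 46\right) + \left(74 + 195 \cdot 252\right)}{-228 + 28245} = \frac{\left(-75 + 5382\right) + \left(74 + 49140\right)}{28017} = \left(5307 + 49214\right) \frac{1}{28017} = 54521 \cdot \frac{1}{28017} = \frac{54521}{28017} \approx 1.946$)
$\sqrt{D + L} = \sqrt{\frac{54521}{28017} - 367394} = \sqrt{- \frac{10293223177}{28017}} = \frac{i \sqrt{32042803750001}}{9339}$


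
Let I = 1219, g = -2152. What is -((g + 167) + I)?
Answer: 766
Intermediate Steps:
-((g + 167) + I) = -((-2152 + 167) + 1219) = -(-1985 + 1219) = -1*(-766) = 766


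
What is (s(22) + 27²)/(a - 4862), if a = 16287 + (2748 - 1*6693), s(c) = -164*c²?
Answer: -78647/7480 ≈ -10.514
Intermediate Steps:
a = 12342 (a = 16287 + (2748 - 6693) = 16287 - 3945 = 12342)
(s(22) + 27²)/(a - 4862) = (-164*22² + 27²)/(12342 - 4862) = (-164*484 + 729)/7480 = (-79376 + 729)*(1/7480) = -78647*1/7480 = -78647/7480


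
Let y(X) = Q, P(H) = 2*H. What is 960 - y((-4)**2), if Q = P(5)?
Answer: 950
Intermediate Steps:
Q = 10 (Q = 2*5 = 10)
y(X) = 10
960 - y((-4)**2) = 960 - 1*10 = 960 - 10 = 950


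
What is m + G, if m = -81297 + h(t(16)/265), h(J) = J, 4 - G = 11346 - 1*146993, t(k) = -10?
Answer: 2880760/53 ≈ 54354.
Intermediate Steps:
G = 135651 (G = 4 - (11346 - 1*146993) = 4 - (11346 - 146993) = 4 - 1*(-135647) = 4 + 135647 = 135651)
m = -4308743/53 (m = -81297 - 10/265 = -81297 - 10*1/265 = -81297 - 2/53 = -4308743/53 ≈ -81297.)
m + G = -4308743/53 + 135651 = 2880760/53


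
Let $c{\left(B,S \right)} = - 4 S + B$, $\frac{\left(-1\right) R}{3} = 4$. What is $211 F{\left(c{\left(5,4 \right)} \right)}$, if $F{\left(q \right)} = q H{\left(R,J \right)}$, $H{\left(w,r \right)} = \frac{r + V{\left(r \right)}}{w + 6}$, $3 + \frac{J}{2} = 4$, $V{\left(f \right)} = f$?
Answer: $\frac{4642}{3} \approx 1547.3$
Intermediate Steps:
$R = -12$ ($R = \left(-3\right) 4 = -12$)
$J = 2$ ($J = -6 + 2 \cdot 4 = -6 + 8 = 2$)
$H{\left(w,r \right)} = \frac{2 r}{6 + w}$ ($H{\left(w,r \right)} = \frac{r + r}{w + 6} = \frac{2 r}{6 + w}$)
$c{\left(B,S \right)} = B - 4 S$
$F{\left(q \right)} = - \frac{2 q}{3}$ ($F{\left(q \right)} = q 2 \cdot 2 \frac{1}{6 - 12} = q 2 \cdot 2 \frac{1}{-6} = q 2 \cdot 2 \left(- \frac{1}{6}\right) = q \left(- \frac{2}{3}\right) = - \frac{2 q}{3}$)
$211 F{\left(c{\left(5,4 \right)} \right)} = 211 \left(- \frac{2 \left(5 - 16\right)}{3}\right) = 211 \left(\left(- \frac{2}{3}\right) \left(-11\right)\right) = 211 \cdot \frac{22}{3} = \frac{4642}{3}$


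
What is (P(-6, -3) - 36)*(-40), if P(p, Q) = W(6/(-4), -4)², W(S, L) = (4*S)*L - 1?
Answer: -19720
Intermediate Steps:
W(S, L) = -1 + 4*L*S (W(S, L) = 4*L*S - 1 = -1 + 4*L*S)
P(p, Q) = 529 (P(p, Q) = (-1 + 4*(-4)*(6/(-4)))² = (-1 + 4*(-4)*(6*(-¼)))² = (-1 + 4*(-4)*(-3/2))² = (-1 + 24)² = 23² = 529)
(P(-6, -3) - 36)*(-40) = (529 - 36)*(-40) = 493*(-40) = -19720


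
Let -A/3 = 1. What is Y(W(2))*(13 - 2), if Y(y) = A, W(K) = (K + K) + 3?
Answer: -33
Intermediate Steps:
W(K) = 3 + 2*K (W(K) = 2*K + 3 = 3 + 2*K)
A = -3 (A = -3*1 = -3)
Y(y) = -3
Y(W(2))*(13 - 2) = -3*(13 - 2) = -3*11 = -33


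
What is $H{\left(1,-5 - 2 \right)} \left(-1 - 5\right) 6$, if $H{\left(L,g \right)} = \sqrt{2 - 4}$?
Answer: $- 36 i \sqrt{2} \approx - 50.912 i$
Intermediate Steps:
$H{\left(L,g \right)} = i \sqrt{2}$ ($H{\left(L,g \right)} = \sqrt{-2} = i \sqrt{2}$)
$H{\left(1,-5 - 2 \right)} \left(-1 - 5\right) 6 = i \sqrt{2} \left(-1 - 5\right) 6 = i \sqrt{2} \left(\left(-6\right) 6\right) = i \sqrt{2} \left(-36\right) = - 36 i \sqrt{2}$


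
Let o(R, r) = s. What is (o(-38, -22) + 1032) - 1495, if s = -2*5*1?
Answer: -473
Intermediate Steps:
s = -10 (s = -10*1 = -10)
o(R, r) = -10
(o(-38, -22) + 1032) - 1495 = (-10 + 1032) - 1495 = 1022 - 1495 = -473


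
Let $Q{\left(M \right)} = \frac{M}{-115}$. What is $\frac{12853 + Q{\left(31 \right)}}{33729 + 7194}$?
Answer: $\frac{492688}{1568715} \approx 0.31407$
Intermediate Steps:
$Q{\left(M \right)} = - \frac{M}{115}$ ($Q{\left(M \right)} = M \left(- \frac{1}{115}\right) = - \frac{M}{115}$)
$\frac{12853 + Q{\left(31 \right)}}{33729 + 7194} = \frac{12853 - \frac{31}{115}}{33729 + 7194} = \frac{12853 - \frac{31}{115}}{40923} = \frac{1478064}{115} \cdot \frac{1}{40923} = \frac{492688}{1568715}$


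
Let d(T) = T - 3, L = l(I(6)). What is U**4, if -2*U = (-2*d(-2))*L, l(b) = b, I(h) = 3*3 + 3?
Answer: 12960000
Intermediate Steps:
I(h) = 12 (I(h) = 9 + 3 = 12)
L = 12
d(T) = -3 + T
U = -60 (U = -(-2*(-3 - 2))*12/2 = -(-2*(-5))*12/2 = -5*12 = -1/2*120 = -60)
U**4 = (-60)**4 = 12960000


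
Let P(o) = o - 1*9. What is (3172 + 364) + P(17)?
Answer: 3544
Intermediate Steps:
P(o) = -9 + o (P(o) = o - 9 = -9 + o)
(3172 + 364) + P(17) = (3172 + 364) + (-9 + 17) = 3536 + 8 = 3544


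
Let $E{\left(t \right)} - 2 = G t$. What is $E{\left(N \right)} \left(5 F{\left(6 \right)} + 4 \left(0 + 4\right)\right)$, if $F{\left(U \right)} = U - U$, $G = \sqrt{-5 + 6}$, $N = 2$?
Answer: $64$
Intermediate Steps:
$G = 1$ ($G = \sqrt{1} = 1$)
$E{\left(t \right)} = 2 + t$ ($E{\left(t \right)} = 2 + 1 t = 2 + t$)
$F{\left(U \right)} = 0$
$E{\left(N \right)} \left(5 F{\left(6 \right)} + 4 \left(0 + 4\right)\right) = \left(2 + 2\right) \left(5 \cdot 0 + 4 \left(0 + 4\right)\right) = 4 \left(0 + 4 \cdot 4\right) = 4 \left(0 + 16\right) = 4 \cdot 16 = 64$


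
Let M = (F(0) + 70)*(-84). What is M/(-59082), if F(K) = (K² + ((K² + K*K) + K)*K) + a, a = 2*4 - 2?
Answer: 1064/9847 ≈ 0.10805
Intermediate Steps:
a = 6 (a = 8 - 2 = 6)
F(K) = 6 + K² + K*(K + 2*K²) (F(K) = (K² + ((K² + K*K) + K)*K) + 6 = (K² + ((K² + K²) + K)*K) + 6 = (K² + (2*K² + K)*K) + 6 = (K² + (K + 2*K²)*K) + 6 = (K² + K*(K + 2*K²)) + 6 = 6 + K² + K*(K + 2*K²))
M = -6384 (M = ((6 + 2*0² + 2*0³) + 70)*(-84) = ((6 + 2*0 + 2*0) + 70)*(-84) = ((6 + 0 + 0) + 70)*(-84) = (6 + 70)*(-84) = 76*(-84) = -6384)
M/(-59082) = -6384/(-59082) = -6384*(-1/59082) = 1064/9847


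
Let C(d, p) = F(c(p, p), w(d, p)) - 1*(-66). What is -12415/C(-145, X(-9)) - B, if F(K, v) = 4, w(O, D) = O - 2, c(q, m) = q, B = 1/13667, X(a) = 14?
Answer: -33935175/191338 ≈ -177.36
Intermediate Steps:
B = 1/13667 ≈ 7.3169e-5
w(O, D) = -2 + O
C(d, p) = 70 (C(d, p) = 4 - 1*(-66) = 4 + 66 = 70)
-12415/C(-145, X(-9)) - B = -12415/70 - 1*1/13667 = -12415*1/70 - 1/13667 = -2483/14 - 1/13667 = -33935175/191338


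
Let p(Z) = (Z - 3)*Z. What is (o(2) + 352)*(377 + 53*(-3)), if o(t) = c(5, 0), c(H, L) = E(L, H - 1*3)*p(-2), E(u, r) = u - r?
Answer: 72376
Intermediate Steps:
p(Z) = Z*(-3 + Z) (p(Z) = (-3 + Z)*Z = Z*(-3 + Z))
c(H, L) = 30 - 10*H + 10*L (c(H, L) = (L - (H - 1*3))*(-2*(-3 - 2)) = (L - (H - 3))*(-2*(-5)) = (L - (-3 + H))*10 = (L + (3 - H))*10 = (3 + L - H)*10 = 30 - 10*H + 10*L)
o(t) = -20 (o(t) = 30 - 10*5 + 10*0 = 30 - 50 + 0 = -20)
(o(2) + 352)*(377 + 53*(-3)) = (-20 + 352)*(377 + 53*(-3)) = 332*(377 - 159) = 332*218 = 72376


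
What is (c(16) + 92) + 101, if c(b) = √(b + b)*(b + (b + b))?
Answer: 193 + 192*√2 ≈ 464.53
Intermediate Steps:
c(b) = 3*√2*b^(3/2) (c(b) = √(2*b)*(b + 2*b) = (√2*√b)*(3*b) = 3*√2*b^(3/2))
(c(16) + 92) + 101 = (3*√2*16^(3/2) + 92) + 101 = (3*√2*64 + 92) + 101 = (192*√2 + 92) + 101 = (92 + 192*√2) + 101 = 193 + 192*√2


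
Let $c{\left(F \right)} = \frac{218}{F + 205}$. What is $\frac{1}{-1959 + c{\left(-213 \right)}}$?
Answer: $- \frac{4}{7945} \approx -0.00050346$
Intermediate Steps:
$c{\left(F \right)} = \frac{218}{205 + F}$
$\frac{1}{-1959 + c{\left(-213 \right)}} = \frac{1}{-1959 + \frac{218}{205 - 213}} = \frac{1}{-1959 + \frac{218}{-8}} = \frac{1}{-1959 + 218 \left(- \frac{1}{8}\right)} = \frac{1}{-1959 - \frac{109}{4}} = \frac{1}{- \frac{7945}{4}} = - \frac{4}{7945}$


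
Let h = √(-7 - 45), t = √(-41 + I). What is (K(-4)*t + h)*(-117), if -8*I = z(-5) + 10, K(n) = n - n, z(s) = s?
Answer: -234*I*√13 ≈ -843.7*I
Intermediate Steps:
K(n) = 0
I = -5/8 (I = -(-5 + 10)/8 = -⅛*5 = -5/8 ≈ -0.62500)
t = 3*I*√74/4 (t = √(-41 - 5/8) = √(-333/8) = 3*I*√74/4 ≈ 6.4517*I)
h = 2*I*√13 (h = √(-52) = 2*I*√13 ≈ 7.2111*I)
(K(-4)*t + h)*(-117) = (0*(3*I*√74/4) + 2*I*√13)*(-117) = (0 + 2*I*√13)*(-117) = (2*I*√13)*(-117) = -234*I*√13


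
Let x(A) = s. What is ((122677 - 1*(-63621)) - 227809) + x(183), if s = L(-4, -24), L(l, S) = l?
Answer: -41515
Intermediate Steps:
s = -4
x(A) = -4
((122677 - 1*(-63621)) - 227809) + x(183) = ((122677 - 1*(-63621)) - 227809) - 4 = ((122677 + 63621) - 227809) - 4 = (186298 - 227809) - 4 = -41511 - 4 = -41515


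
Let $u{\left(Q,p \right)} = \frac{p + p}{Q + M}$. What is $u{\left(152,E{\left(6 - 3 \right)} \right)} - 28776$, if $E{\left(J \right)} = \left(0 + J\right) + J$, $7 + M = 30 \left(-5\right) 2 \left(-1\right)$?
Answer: $- \frac{12805308}{445} \approx -28776.0$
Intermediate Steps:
$M = 293$ ($M = -7 + 30 \left(-5\right) 2 \left(-1\right) = -7 + 30 \left(\left(-10\right) \left(-1\right)\right) = -7 + 30 \cdot 10 = -7 + 300 = 293$)
$E{\left(J \right)} = 2 J$ ($E{\left(J \right)} = J + J = 2 J$)
$u{\left(Q,p \right)} = \frac{2 p}{293 + Q}$ ($u{\left(Q,p \right)} = \frac{p + p}{Q + 293} = \frac{2 p}{293 + Q}$)
$u{\left(152,E{\left(6 - 3 \right)} \right)} - 28776 = \frac{2 \cdot 2 \left(6 - 3\right)}{293 + 152} - 28776 = \frac{2 \cdot 2 \left(6 - 3\right)}{445} - 28776 = 2 \cdot 2 \cdot 3 \cdot \frac{1}{445} - 28776 = 2 \cdot 6 \cdot \frac{1}{445} - 28776 = \frac{12}{445} - 28776 = - \frac{12805308}{445}$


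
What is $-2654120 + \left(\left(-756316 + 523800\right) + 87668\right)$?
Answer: $-2798968$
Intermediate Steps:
$-2654120 + \left(\left(-756316 + 523800\right) + 87668\right) = -2654120 + \left(-232516 + 87668\right) = -2654120 - 144848 = -2798968$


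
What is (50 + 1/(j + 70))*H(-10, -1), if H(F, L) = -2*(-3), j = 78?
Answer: 22203/74 ≈ 300.04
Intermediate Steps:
H(F, L) = 6
(50 + 1/(j + 70))*H(-10, -1) = (50 + 1/(78 + 70))*6 = (50 + 1/148)*6 = (7401/148)*6 = 22203/74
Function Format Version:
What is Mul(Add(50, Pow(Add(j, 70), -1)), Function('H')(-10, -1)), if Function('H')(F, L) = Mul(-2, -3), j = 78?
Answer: Rational(22203, 74) ≈ 300.04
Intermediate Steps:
Function('H')(F, L) = 6
Mul(Add(50, Pow(Add(j, 70), -1)), Function('H')(-10, -1)) = Mul(Add(50, Pow(Add(78, 70), -1)), 6) = Mul(Add(50, Pow(148, -1)), 6) = Mul(Add(50, Rational(1, 148)), 6) = Mul(Rational(7401, 148), 6) = Rational(22203, 74)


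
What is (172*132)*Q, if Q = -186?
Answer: -4222944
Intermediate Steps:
(172*132)*Q = (172*132)*(-186) = 22704*(-186) = -4222944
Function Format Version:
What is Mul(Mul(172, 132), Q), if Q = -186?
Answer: -4222944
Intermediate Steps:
Mul(Mul(172, 132), Q) = Mul(Mul(172, 132), -186) = Mul(22704, -186) = -4222944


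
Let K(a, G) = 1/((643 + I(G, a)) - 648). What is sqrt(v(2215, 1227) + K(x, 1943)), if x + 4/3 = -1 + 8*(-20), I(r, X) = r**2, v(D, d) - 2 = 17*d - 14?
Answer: sqrt(74280296240830559)/1887622 ≈ 144.39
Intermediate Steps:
v(D, d) = -12 + 17*d (v(D, d) = 2 + (17*d - 14) = 2 + (-14 + 17*d) = -12 + 17*d)
x = -487/3 (x = -4/3 + (-1 + 8*(-20)) = -4/3 + (-1 - 160) = -4/3 - 161 = -487/3 ≈ -162.33)
K(a, G) = 1/(-5 + G**2) (K(a, G) = 1/((643 + G**2) - 648) = 1/(-5 + G**2))
sqrt(v(2215, 1227) + K(x, 1943)) = sqrt((-12 + 17*1227) + 1/(-5 + 1943**2)) = sqrt((-12 + 20859) + 1/(-5 + 3775249)) = sqrt(20847 + 1/3775244) = sqrt(78702511669/3775244) = sqrt(74280296240830559)/1887622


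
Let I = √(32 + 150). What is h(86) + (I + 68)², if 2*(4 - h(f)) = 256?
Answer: 4682 + 136*√182 ≈ 6516.7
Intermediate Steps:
h(f) = -124 (h(f) = 4 - ½*256 = 4 - 128 = -124)
I = √182 ≈ 13.491
h(86) + (I + 68)² = -124 + (√182 + 68)² = -124 + (68 + √182)²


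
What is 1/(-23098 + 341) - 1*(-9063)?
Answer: 206246690/22757 ≈ 9063.0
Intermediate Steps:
1/(-23098 + 341) - 1*(-9063) = 1/(-22757) + 9063 = -1/22757 + 9063 = 206246690/22757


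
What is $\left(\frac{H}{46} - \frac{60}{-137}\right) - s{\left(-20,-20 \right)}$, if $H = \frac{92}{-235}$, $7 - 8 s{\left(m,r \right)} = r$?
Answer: $- \frac{758657}{257560} \approx -2.9456$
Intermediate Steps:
$s{\left(m,r \right)} = \frac{7}{8} - \frac{r}{8}$
$H = - \frac{92}{235}$ ($H = 92 \left(- \frac{1}{235}\right) = - \frac{92}{235} \approx -0.39149$)
$\left(\frac{H}{46} - \frac{60}{-137}\right) - s{\left(-20,-20 \right)} = \left(- \frac{92}{235 \cdot 46} - \frac{60}{-137}\right) - \left(\frac{7}{8} - - \frac{5}{2}\right) = \left(\left(- \frac{92}{235}\right) \frac{1}{46} - - \frac{60}{137}\right) - \left(\frac{7}{8} + \frac{5}{2}\right) = \left(- \frac{2}{235} + \frac{60}{137}\right) - \frac{27}{8} = \frac{13826}{32195} - \frac{27}{8} = - \frac{758657}{257560}$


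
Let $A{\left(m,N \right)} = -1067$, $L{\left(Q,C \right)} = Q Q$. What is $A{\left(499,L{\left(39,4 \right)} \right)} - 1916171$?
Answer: $-1917238$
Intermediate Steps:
$L{\left(Q,C \right)} = Q^{2}$
$A{\left(499,L{\left(39,4 \right)} \right)} - 1916171 = -1067 - 1916171 = -1917238$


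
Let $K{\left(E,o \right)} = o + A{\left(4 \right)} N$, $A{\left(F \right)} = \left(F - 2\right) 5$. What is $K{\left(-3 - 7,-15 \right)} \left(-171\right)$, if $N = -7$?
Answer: $14535$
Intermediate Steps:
$A{\left(F \right)} = -10 + 5 F$ ($A{\left(F \right)} = \left(-2 + F\right) 5 = -10 + 5 F$)
$K{\left(E,o \right)} = -70 + o$ ($K{\left(E,o \right)} = o + \left(-10 + 5 \cdot 4\right) \left(-7\right) = o + \left(-10 + 20\right) \left(-7\right) = o + 10 \left(-7\right) = o - 70 = -70 + o$)
$K{\left(-3 - 7,-15 \right)} \left(-171\right) = \left(-70 - 15\right) \left(-171\right) = \left(-85\right) \left(-171\right) = 14535$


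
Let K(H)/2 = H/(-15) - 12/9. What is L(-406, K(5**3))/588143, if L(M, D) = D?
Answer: -58/1764429 ≈ -3.2872e-5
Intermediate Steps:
K(H) = -8/3 - 2*H/15 (K(H) = 2*(H/(-15) - 12/9) = 2*(H*(-1/15) - 12*1/9) = 2*(-H/15 - 4/3) = 2*(-4/3 - H/15) = -8/3 - 2*H/15)
L(-406, K(5**3))/588143 = (-8/3 - 2/15*5**3)/588143 = (-8/3 - 2/15*125)*(1/588143) = (-8/3 - 50/3)*(1/588143) = -58/3*1/588143 = -58/1764429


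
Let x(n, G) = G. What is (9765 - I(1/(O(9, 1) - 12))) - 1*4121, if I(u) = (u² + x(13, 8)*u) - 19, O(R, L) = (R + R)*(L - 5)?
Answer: 39958799/7056 ≈ 5663.1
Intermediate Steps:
O(R, L) = 2*R*(-5 + L) (O(R, L) = (2*R)*(-5 + L) = 2*R*(-5 + L))
I(u) = -19 + u² + 8*u (I(u) = (u² + 8*u) - 19 = -19 + u² + 8*u)
(9765 - I(1/(O(9, 1) - 12))) - 1*4121 = (9765 - (-19 + (1/(2*9*(-5 + 1) - 12))² + 8/(2*9*(-5 + 1) - 12))) - 1*4121 = (9765 - (-19 + (1/(2*9*(-4) - 12))² + 8/(2*9*(-4) - 12))) - 4121 = (9765 - (-19 + (1/(-72 - 12))² + 8/(-72 - 12))) - 4121 = (9765 - (-19 + (1/(-84))² + 8/(-84))) - 4121 = (9765 - (-19 + (-1/84)² + 8*(-1/84))) - 4121 = (9765 - (-19 + 1/7056 - 2/21)) - 4121 = (9765 - 1*(-134735/7056)) - 4121 = (9765 + 134735/7056) - 4121 = 69036575/7056 - 4121 = 39958799/7056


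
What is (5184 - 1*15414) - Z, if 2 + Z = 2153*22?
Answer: -57594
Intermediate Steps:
Z = 47364 (Z = -2 + 2153*22 = -2 + 47366 = 47364)
(5184 - 1*15414) - Z = (5184 - 1*15414) - 1*47364 = (5184 - 15414) - 47364 = -10230 - 47364 = -57594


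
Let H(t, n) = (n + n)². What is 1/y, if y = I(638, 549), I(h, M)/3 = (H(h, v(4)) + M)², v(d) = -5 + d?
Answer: 1/917427 ≈ 1.0900e-6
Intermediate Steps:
H(t, n) = 4*n² (H(t, n) = (2*n)² = 4*n²)
I(h, M) = 3*(4 + M)² (I(h, M) = 3*(4*(-5 + 4)² + M)² = 3*(4*(-1)² + M)² = 3*(4*1 + M)² = 3*(4 + M)²)
y = 917427 (y = 3*(4 + 549)² = 3*553² = 3*305809 = 917427)
1/y = 1/917427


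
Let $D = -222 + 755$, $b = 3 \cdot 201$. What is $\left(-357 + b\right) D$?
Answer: $131118$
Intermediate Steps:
$b = 603$
$D = 533$
$\left(-357 + b\right) D = \left(-357 + 603\right) 533 = 246 \cdot 533 = 131118$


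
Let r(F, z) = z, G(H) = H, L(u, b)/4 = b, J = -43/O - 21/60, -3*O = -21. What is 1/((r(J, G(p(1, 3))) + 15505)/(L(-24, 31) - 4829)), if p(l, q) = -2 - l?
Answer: -4705/15502 ≈ -0.30351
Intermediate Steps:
O = 7 (O = -⅓*(-21) = 7)
J = -909/140 (J = -43/7 - 21/60 = -43*⅐ - 21*1/60 = -43/7 - 7/20 = -909/140 ≈ -6.4929)
L(u, b) = 4*b
1/((r(J, G(p(1, 3))) + 15505)/(L(-24, 31) - 4829)) = 1/(((-2 - 1*1) + 15505)/(4*31 - 4829)) = 1/(((-2 - 1) + 15505)/(124 - 4829)) = 1/((-3 + 15505)/(-4705)) = 1/(15502*(-1/4705)) = 1/(-15502/4705) = -4705/15502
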